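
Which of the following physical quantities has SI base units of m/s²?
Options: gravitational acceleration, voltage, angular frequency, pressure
Checking the SI base units of each option:
  gravitational acceleration (g = GM/r²): m/s²  ✓ matches
  voltage (V = IR): kg·m²/(s³·A)  ✗
  angular frequency (ω = 2πf): 1/s  ✗
  pressure (P = F/A): kg/(m·s²)  ✗

Only gravitational acceleration has units m/s².

Answer: gravitational acceleration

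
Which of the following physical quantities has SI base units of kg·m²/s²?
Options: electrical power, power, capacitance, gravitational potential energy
Checking the SI base units of each option:
  electrical power (P = IV): kg·m²/s³  ✗
  power (P = W/t): kg·m²/s³  ✗
  capacitance (C = Q/V): s⁴·A²/(kg·m²)  ✗
  gravitational potential energy (U = -GMm/r): kg·m²/s²  ✓ matches

Only gravitational potential energy has units kg·m²/s².

Answer: gravitational potential energy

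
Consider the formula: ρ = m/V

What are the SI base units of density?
Units of each symbol in ρ = m/V:
  m (mass): kg
  V (volume): m³  → in the denominator, contributes 1/m³

Multiplying the contributions: [kg] · [1/m³]
Adding exponents of each base unit: kg: 1, m: -3
SI base units of density: kg/m³

Answer: kg/m³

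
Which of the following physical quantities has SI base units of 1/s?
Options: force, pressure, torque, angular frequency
Checking the SI base units of each option:
  force (F = ma): kg·m/s²  ✗
  pressure (P = F/A): kg/(m·s²)  ✗
  torque (τ = Fr): kg·m²/s²  ✗
  angular frequency (ω = 2πf): 1/s  ✓ matches

Only angular frequency has units 1/s.

Answer: angular frequency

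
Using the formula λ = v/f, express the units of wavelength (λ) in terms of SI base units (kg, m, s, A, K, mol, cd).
Units of each symbol in λ = v/f:
  v (wave speed): m/s
  f (frequency): 1/s  → in the denominator, contributes s

Multiplying the contributions: [m/s] · [s]
Adding exponents of each base unit: m: 1
SI base units of wavelength: m

Answer: m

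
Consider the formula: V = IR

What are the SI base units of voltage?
Units of each symbol in V = IR:
  I (current): A
  R (resistance, in ohms): kg·m²/(s³·A²)

Multiplying the contributions: [A] · [kg·m²/(s³·A²)]
Adding exponents of each base unit: kg: 1, m: 2, s: -3, A: -1
SI base units of voltage: kg·m²/(s³·A)

Answer: kg·m²/(s³·A)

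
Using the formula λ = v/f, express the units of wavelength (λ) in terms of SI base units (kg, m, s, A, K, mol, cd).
Units of each symbol in λ = v/f:
  v (wave speed): m/s
  f (frequency): 1/s  → in the denominator, contributes s

Multiplying the contributions: [m/s] · [s]
Adding exponents of each base unit: m: 1
SI base units of wavelength: m

Answer: m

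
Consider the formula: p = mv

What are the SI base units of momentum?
Units of each symbol in p = mv:
  m (mass): kg
  v (velocity): m/s

Multiplying the contributions: [kg] · [m/s]
Adding exponents of each base unit: kg: 1, m: 1, s: -1
SI base units of momentum: kg·m/s

Answer: kg·m/s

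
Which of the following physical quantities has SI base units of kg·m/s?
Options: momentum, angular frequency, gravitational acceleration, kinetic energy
Checking the SI base units of each option:
  momentum (p = mv): kg·m/s  ✓ matches
  angular frequency (ω = 2πf): 1/s  ✗
  gravitational acceleration (g = GM/r²): m/s²  ✗
  kinetic energy (E = ½mv²): kg·m²/s²  ✗

Only momentum has units kg·m/s.

Answer: momentum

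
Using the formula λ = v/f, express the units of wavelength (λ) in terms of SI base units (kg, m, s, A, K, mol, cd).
Units of each symbol in λ = v/f:
  v (wave speed): m/s
  f (frequency): 1/s  → in the denominator, contributes s

Multiplying the contributions: [m/s] · [s]
Adding exponents of each base unit: m: 1
SI base units of wavelength: m

Answer: m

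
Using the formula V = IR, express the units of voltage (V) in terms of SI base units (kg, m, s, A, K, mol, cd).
Units of each symbol in V = IR:
  I (current): A
  R (resistance, in ohms): kg·m²/(s³·A²)

Multiplying the contributions: [A] · [kg·m²/(s³·A²)]
Adding exponents of each base unit: kg: 1, m: 2, s: -3, A: -1
SI base units of voltage: kg·m²/(s³·A)

Answer: kg·m²/(s³·A)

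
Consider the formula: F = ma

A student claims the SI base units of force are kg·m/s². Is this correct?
Units of each symbol in F = ma:
  m (mass): kg
  a (acceleration): m/s²

Multiplying the contributions: [kg] · [m/s²]
Adding exponents of each base unit: kg: 1, m: 1, s: -2
SI base units of force: kg·m/s²

The claimed units kg·m/s² match the derived units, so the claim is correct.

Answer: Yes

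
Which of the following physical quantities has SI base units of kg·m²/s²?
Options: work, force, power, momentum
Checking the SI base units of each option:
  work (W = Fd): kg·m²/s²  ✓ matches
  force (F = ma): kg·m/s²  ✗
  power (P = W/t): kg·m²/s³  ✗
  momentum (p = mv): kg·m/s  ✗

Only work has units kg·m²/s².

Answer: work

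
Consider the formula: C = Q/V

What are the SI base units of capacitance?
Units of each symbol in C = Q/V:
  Q (charge, in coulombs): s·A
  V (voltage, in volts): kg·m²/(s³·A)  → in the denominator, contributes s³·A/(kg·m²)

Multiplying the contributions: [s·A] · [s³·A/(kg·m²)]
Adding exponents of each base unit: kg: -1, m: -2, s: 4, A: 2
SI base units of capacitance: s⁴·A²/(kg·m²)

Answer: s⁴·A²/(kg·m²)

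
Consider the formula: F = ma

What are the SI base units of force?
Units of each symbol in F = ma:
  m (mass): kg
  a (acceleration): m/s²

Multiplying the contributions: [kg] · [m/s²]
Adding exponents of each base unit: kg: 1, m: 1, s: -2
SI base units of force: kg·m/s²

Answer: kg·m/s²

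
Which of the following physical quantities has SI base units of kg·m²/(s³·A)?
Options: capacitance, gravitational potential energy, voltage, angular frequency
Checking the SI base units of each option:
  capacitance (C = Q/V): s⁴·A²/(kg·m²)  ✗
  gravitational potential energy (U = -GMm/r): kg·m²/s²  ✗
  voltage (V = IR): kg·m²/(s³·A)  ✓ matches
  angular frequency (ω = 2πf): 1/s  ✗

Only voltage has units kg·m²/(s³·A).

Answer: voltage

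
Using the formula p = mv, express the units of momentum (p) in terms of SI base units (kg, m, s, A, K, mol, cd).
Units of each symbol in p = mv:
  m (mass): kg
  v (velocity): m/s

Multiplying the contributions: [kg] · [m/s]
Adding exponents of each base unit: kg: 1, m: 1, s: -1
SI base units of momentum: kg·m/s

Answer: kg·m/s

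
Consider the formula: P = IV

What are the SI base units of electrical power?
Units of each symbol in P = IV:
  I (current): A
  V (voltage, in volts): kg·m²/(s³·A)

Multiplying the contributions: [A] · [kg·m²/(s³·A)]
Adding exponents of each base unit: kg: 1, m: 2, s: -3
SI base units of electrical power: kg·m²/s³

Answer: kg·m²/s³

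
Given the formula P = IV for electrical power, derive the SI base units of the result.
Units of each symbol in P = IV:
  I (current): A
  V (voltage, in volts): kg·m²/(s³·A)

Multiplying the contributions: [A] · [kg·m²/(s³·A)]
Adding exponents of each base unit: kg: 1, m: 2, s: -3
SI base units of electrical power: kg·m²/s³

Answer: kg·m²/s³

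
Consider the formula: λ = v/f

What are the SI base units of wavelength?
Units of each symbol in λ = v/f:
  v (wave speed): m/s
  f (frequency): 1/s  → in the denominator, contributes s

Multiplying the contributions: [m/s] · [s]
Adding exponents of each base unit: m: 1
SI base units of wavelength: m

Answer: m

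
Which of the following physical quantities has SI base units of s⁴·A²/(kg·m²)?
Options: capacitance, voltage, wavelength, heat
Checking the SI base units of each option:
  capacitance (C = Q/V): s⁴·A²/(kg·m²)  ✓ matches
  voltage (V = IR): kg·m²/(s³·A)  ✗
  wavelength (λ = v/f): m  ✗
  heat (Q = mcΔT): kg·m²/s²  ✗

Only capacitance has units s⁴·A²/(kg·m²).

Answer: capacitance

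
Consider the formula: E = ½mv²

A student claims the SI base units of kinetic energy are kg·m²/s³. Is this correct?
Units of each symbol in E = ½mv²:
  m (mass): kg
  v (speed): m/s  → to the power 2, contributes m²/s²
  The factor ½ is dimensionless.

Multiplying the contributions: [kg] · [m²/s²]
Adding exponents of each base unit: kg: 1, m: 2, s: -2
SI base units of kinetic energy: kg·m²/s²

The claimed units kg·m²/s³ (exponents kg: 1, m: 2, s: -3) do not match the derived units kg·m²/s² (exponents kg: 1, m: 2, s: -2), so the claim is incorrect.

Answer: No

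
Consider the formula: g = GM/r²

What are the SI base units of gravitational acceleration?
Units of each symbol in g = GM/r²:
  G (gravitational constant): m³/(kg·s²)
  M (mass): kg
  r (distance): m  → to the power 2 in the denominator, contributes 1/m²

Multiplying the contributions: [m³/(kg·s²)] · [kg] · [1/m²]
Adding exponents of each base unit: m: 1, s: -2
SI base units of gravitational acceleration: m/s²

Answer: m/s²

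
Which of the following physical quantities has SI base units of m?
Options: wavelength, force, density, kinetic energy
Checking the SI base units of each option:
  wavelength (λ = v/f): m  ✓ matches
  force (F = ma): kg·m/s²  ✗
  density (ρ = m/V): kg/m³  ✗
  kinetic energy (E = ½mv²): kg·m²/s²  ✗

Only wavelength has units m.

Answer: wavelength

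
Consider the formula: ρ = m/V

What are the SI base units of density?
Units of each symbol in ρ = m/V:
  m (mass): kg
  V (volume): m³  → in the denominator, contributes 1/m³

Multiplying the contributions: [kg] · [1/m³]
Adding exponents of each base unit: kg: 1, m: -3
SI base units of density: kg/m³

Answer: kg/m³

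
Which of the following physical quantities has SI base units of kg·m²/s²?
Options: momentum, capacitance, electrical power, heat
Checking the SI base units of each option:
  momentum (p = mv): kg·m/s  ✗
  capacitance (C = Q/V): s⁴·A²/(kg·m²)  ✗
  electrical power (P = IV): kg·m²/s³  ✗
  heat (Q = mcΔT): kg·m²/s²  ✓ matches

Only heat has units kg·m²/s².

Answer: heat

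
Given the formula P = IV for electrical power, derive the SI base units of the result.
Units of each symbol in P = IV:
  I (current): A
  V (voltage, in volts): kg·m²/(s³·A)

Multiplying the contributions: [A] · [kg·m²/(s³·A)]
Adding exponents of each base unit: kg: 1, m: 2, s: -3
SI base units of electrical power: kg·m²/s³

Answer: kg·m²/s³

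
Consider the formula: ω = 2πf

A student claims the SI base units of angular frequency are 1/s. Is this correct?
Units of each symbol in ω = 2πf:
  f (frequency): 1/s
  The factor 2π is dimensionless.

Multiplying the contributions: [1/s]
Adding exponents of each base unit: s: -1
SI base units of angular frequency: 1/s

The claimed units 1/s match the derived units, so the claim is correct.

Answer: Yes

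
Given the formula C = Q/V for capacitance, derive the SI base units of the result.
Units of each symbol in C = Q/V:
  Q (charge, in coulombs): s·A
  V (voltage, in volts): kg·m²/(s³·A)  → in the denominator, contributes s³·A/(kg·m²)

Multiplying the contributions: [s·A] · [s³·A/(kg·m²)]
Adding exponents of each base unit: kg: -1, m: -2, s: 4, A: 2
SI base units of capacitance: s⁴·A²/(kg·m²)

Answer: s⁴·A²/(kg·m²)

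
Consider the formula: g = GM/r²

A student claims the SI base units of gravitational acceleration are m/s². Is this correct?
Units of each symbol in g = GM/r²:
  G (gravitational constant): m³/(kg·s²)
  M (mass): kg
  r (distance): m  → to the power 2 in the denominator, contributes 1/m²

Multiplying the contributions: [m³/(kg·s²)] · [kg] · [1/m²]
Adding exponents of each base unit: m: 1, s: -2
SI base units of gravitational acceleration: m/s²

The claimed units m/s² match the derived units, so the claim is correct.

Answer: Yes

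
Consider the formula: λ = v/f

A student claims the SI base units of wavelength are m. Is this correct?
Units of each symbol in λ = v/f:
  v (wave speed): m/s
  f (frequency): 1/s  → in the denominator, contributes s

Multiplying the contributions: [m/s] · [s]
Adding exponents of each base unit: m: 1
SI base units of wavelength: m

The claimed units m match the derived units, so the claim is correct.

Answer: Yes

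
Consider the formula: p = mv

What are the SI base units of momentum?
Units of each symbol in p = mv:
  m (mass): kg
  v (velocity): m/s

Multiplying the contributions: [kg] · [m/s]
Adding exponents of each base unit: kg: 1, m: 1, s: -1
SI base units of momentum: kg·m/s

Answer: kg·m/s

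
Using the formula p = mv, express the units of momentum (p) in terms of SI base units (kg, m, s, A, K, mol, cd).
Units of each symbol in p = mv:
  m (mass): kg
  v (velocity): m/s

Multiplying the contributions: [kg] · [m/s]
Adding exponents of each base unit: kg: 1, m: 1, s: -1
SI base units of momentum: kg·m/s

Answer: kg·m/s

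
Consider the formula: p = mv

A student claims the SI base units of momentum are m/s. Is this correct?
Units of each symbol in p = mv:
  m (mass): kg
  v (velocity): m/s

Multiplying the contributions: [kg] · [m/s]
Adding exponents of each base unit: kg: 1, m: 1, s: -1
SI base units of momentum: kg·m/s

The claimed units m/s (exponents m: 1, s: -1) do not match the derived units kg·m/s (exponents kg: 1, m: 1, s: -1), so the claim is incorrect.

Answer: No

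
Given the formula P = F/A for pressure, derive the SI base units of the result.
Units of each symbol in P = F/A:
  F (force): kg·m/s²
  A (area): m²  → in the denominator, contributes 1/m²

Multiplying the contributions: [kg·m/s²] · [1/m²]
Adding exponents of each base unit: kg: 1, m: -1, s: -2
SI base units of pressure: kg/(m·s²)

Answer: kg/(m·s²)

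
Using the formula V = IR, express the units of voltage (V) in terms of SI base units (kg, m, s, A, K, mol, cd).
Units of each symbol in V = IR:
  I (current): A
  R (resistance, in ohms): kg·m²/(s³·A²)

Multiplying the contributions: [A] · [kg·m²/(s³·A²)]
Adding exponents of each base unit: kg: 1, m: 2, s: -3, A: -1
SI base units of voltage: kg·m²/(s³·A)

Answer: kg·m²/(s³·A)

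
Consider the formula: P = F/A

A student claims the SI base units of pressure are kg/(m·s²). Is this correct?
Units of each symbol in P = F/A:
  F (force): kg·m/s²
  A (area): m²  → in the denominator, contributes 1/m²

Multiplying the contributions: [kg·m/s²] · [1/m²]
Adding exponents of each base unit: kg: 1, m: -1, s: -2
SI base units of pressure: kg/(m·s²)

The claimed units kg/(m·s²) match the derived units, so the claim is correct.

Answer: Yes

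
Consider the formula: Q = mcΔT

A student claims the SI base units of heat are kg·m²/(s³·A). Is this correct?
Units of each symbol in Q = mcΔT:
  m (mass): kg
  c (specific heat capacity, in J/(kg·K)): m²/(s²·K)
  ΔT (temperature change): K

Multiplying the contributions: [kg] · [m²/(s²·K)] · [K]
Adding exponents of each base unit: kg: 1, m: 2, s: -2
SI base units of heat: kg·m²/s²

The claimed units kg·m²/(s³·A) (exponents kg: 1, m: 2, s: -3, A: -1) do not match the derived units kg·m²/s² (exponents kg: 1, m: 2, s: -2), so the claim is incorrect.

Answer: No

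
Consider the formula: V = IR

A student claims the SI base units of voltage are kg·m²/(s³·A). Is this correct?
Units of each symbol in V = IR:
  I (current): A
  R (resistance, in ohms): kg·m²/(s³·A²)

Multiplying the contributions: [A] · [kg·m²/(s³·A²)]
Adding exponents of each base unit: kg: 1, m: 2, s: -3, A: -1
SI base units of voltage: kg·m²/(s³·A)

The claimed units kg·m²/(s³·A) match the derived units, so the claim is correct.

Answer: Yes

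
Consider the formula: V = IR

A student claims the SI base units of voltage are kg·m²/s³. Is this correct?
Units of each symbol in V = IR:
  I (current): A
  R (resistance, in ohms): kg·m²/(s³·A²)

Multiplying the contributions: [A] · [kg·m²/(s³·A²)]
Adding exponents of each base unit: kg: 1, m: 2, s: -3, A: -1
SI base units of voltage: kg·m²/(s³·A)

The claimed units kg·m²/s³ (exponents kg: 1, m: 2, s: -3) do not match the derived units kg·m²/(s³·A) (exponents kg: 1, m: 2, s: -3, A: -1), so the claim is incorrect.

Answer: No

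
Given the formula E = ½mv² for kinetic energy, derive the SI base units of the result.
Units of each symbol in E = ½mv²:
  m (mass): kg
  v (speed): m/s  → to the power 2, contributes m²/s²
  The factor ½ is dimensionless.

Multiplying the contributions: [kg] · [m²/s²]
Adding exponents of each base unit: kg: 1, m: 2, s: -2
SI base units of kinetic energy: kg·m²/s²

Answer: kg·m²/s²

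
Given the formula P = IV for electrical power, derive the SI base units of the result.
Units of each symbol in P = IV:
  I (current): A
  V (voltage, in volts): kg·m²/(s³·A)

Multiplying the contributions: [A] · [kg·m²/(s³·A)]
Adding exponents of each base unit: kg: 1, m: 2, s: -3
SI base units of electrical power: kg·m²/s³

Answer: kg·m²/s³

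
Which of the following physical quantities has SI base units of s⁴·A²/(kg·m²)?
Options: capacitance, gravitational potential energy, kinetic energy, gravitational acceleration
Checking the SI base units of each option:
  capacitance (C = Q/V): s⁴·A²/(kg·m²)  ✓ matches
  gravitational potential energy (U = -GMm/r): kg·m²/s²  ✗
  kinetic energy (E = ½mv²): kg·m²/s²  ✗
  gravitational acceleration (g = GM/r²): m/s²  ✗

Only capacitance has units s⁴·A²/(kg·m²).

Answer: capacitance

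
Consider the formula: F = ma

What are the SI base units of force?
Units of each symbol in F = ma:
  m (mass): kg
  a (acceleration): m/s²

Multiplying the contributions: [kg] · [m/s²]
Adding exponents of each base unit: kg: 1, m: 1, s: -2
SI base units of force: kg·m/s²

Answer: kg·m/s²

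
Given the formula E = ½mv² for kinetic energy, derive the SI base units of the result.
Units of each symbol in E = ½mv²:
  m (mass): kg
  v (speed): m/s  → to the power 2, contributes m²/s²
  The factor ½ is dimensionless.

Multiplying the contributions: [kg] · [m²/s²]
Adding exponents of each base unit: kg: 1, m: 2, s: -2
SI base units of kinetic energy: kg·m²/s²

Answer: kg·m²/s²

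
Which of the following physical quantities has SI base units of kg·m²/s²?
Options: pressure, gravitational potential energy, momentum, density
Checking the SI base units of each option:
  pressure (P = F/A): kg/(m·s²)  ✗
  gravitational potential energy (U = -GMm/r): kg·m²/s²  ✓ matches
  momentum (p = mv): kg·m/s  ✗
  density (ρ = m/V): kg/m³  ✗

Only gravitational potential energy has units kg·m²/s².

Answer: gravitational potential energy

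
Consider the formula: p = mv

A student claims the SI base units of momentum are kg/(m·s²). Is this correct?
Units of each symbol in p = mv:
  m (mass): kg
  v (velocity): m/s

Multiplying the contributions: [kg] · [m/s]
Adding exponents of each base unit: kg: 1, m: 1, s: -1
SI base units of momentum: kg·m/s

The claimed units kg/(m·s²) (exponents kg: 1, m: -1, s: -2) do not match the derived units kg·m/s (exponents kg: 1, m: 1, s: -1), so the claim is incorrect.

Answer: No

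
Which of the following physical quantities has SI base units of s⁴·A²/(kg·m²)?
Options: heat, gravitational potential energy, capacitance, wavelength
Checking the SI base units of each option:
  heat (Q = mcΔT): kg·m²/s²  ✗
  gravitational potential energy (U = -GMm/r): kg·m²/s²  ✗
  capacitance (C = Q/V): s⁴·A²/(kg·m²)  ✓ matches
  wavelength (λ = v/f): m  ✗

Only capacitance has units s⁴·A²/(kg·m²).

Answer: capacitance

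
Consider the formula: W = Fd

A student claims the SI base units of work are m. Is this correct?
Units of each symbol in W = Fd:
  F (force): kg·m/s²
  d (displacement): m

Multiplying the contributions: [kg·m/s²] · [m]
Adding exponents of each base unit: kg: 1, m: 2, s: -2
SI base units of work: kg·m²/s²

The claimed units m (exponents m: 1) do not match the derived units kg·m²/s² (exponents kg: 1, m: 2, s: -2), so the claim is incorrect.

Answer: No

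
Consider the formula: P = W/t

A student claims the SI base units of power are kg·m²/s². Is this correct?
Units of each symbol in P = W/t:
  W (work): kg·m²/s²
  t (time): s  → in the denominator, contributes 1/s

Multiplying the contributions: [kg·m²/s²] · [1/s]
Adding exponents of each base unit: kg: 1, m: 2, s: -3
SI base units of power: kg·m²/s³

The claimed units kg·m²/s² (exponents kg: 1, m: 2, s: -2) do not match the derived units kg·m²/s³ (exponents kg: 1, m: 2, s: -3), so the claim is incorrect.

Answer: No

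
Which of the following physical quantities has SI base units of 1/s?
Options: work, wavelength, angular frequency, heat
Checking the SI base units of each option:
  work (W = Fd): kg·m²/s²  ✗
  wavelength (λ = v/f): m  ✗
  angular frequency (ω = 2πf): 1/s  ✓ matches
  heat (Q = mcΔT): kg·m²/s²  ✗

Only angular frequency has units 1/s.

Answer: angular frequency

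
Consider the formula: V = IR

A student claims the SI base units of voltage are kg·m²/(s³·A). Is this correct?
Units of each symbol in V = IR:
  I (current): A
  R (resistance, in ohms): kg·m²/(s³·A²)

Multiplying the contributions: [A] · [kg·m²/(s³·A²)]
Adding exponents of each base unit: kg: 1, m: 2, s: -3, A: -1
SI base units of voltage: kg·m²/(s³·A)

The claimed units kg·m²/(s³·A) match the derived units, so the claim is correct.

Answer: Yes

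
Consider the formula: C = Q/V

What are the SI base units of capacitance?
Units of each symbol in C = Q/V:
  Q (charge, in coulombs): s·A
  V (voltage, in volts): kg·m²/(s³·A)  → in the denominator, contributes s³·A/(kg·m²)

Multiplying the contributions: [s·A] · [s³·A/(kg·m²)]
Adding exponents of each base unit: kg: -1, m: -2, s: 4, A: 2
SI base units of capacitance: s⁴·A²/(kg·m²)

Answer: s⁴·A²/(kg·m²)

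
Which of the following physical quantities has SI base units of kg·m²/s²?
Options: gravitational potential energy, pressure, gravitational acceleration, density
Checking the SI base units of each option:
  gravitational potential energy (U = -GMm/r): kg·m²/s²  ✓ matches
  pressure (P = F/A): kg/(m·s²)  ✗
  gravitational acceleration (g = GM/r²): m/s²  ✗
  density (ρ = m/V): kg/m³  ✗

Only gravitational potential energy has units kg·m²/s².

Answer: gravitational potential energy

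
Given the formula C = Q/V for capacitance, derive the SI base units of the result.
Units of each symbol in C = Q/V:
  Q (charge, in coulombs): s·A
  V (voltage, in volts): kg·m²/(s³·A)  → in the denominator, contributes s³·A/(kg·m²)

Multiplying the contributions: [s·A] · [s³·A/(kg·m²)]
Adding exponents of each base unit: kg: -1, m: -2, s: 4, A: 2
SI base units of capacitance: s⁴·A²/(kg·m²)

Answer: s⁴·A²/(kg·m²)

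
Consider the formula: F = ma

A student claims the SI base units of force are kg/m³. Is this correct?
Units of each symbol in F = ma:
  m (mass): kg
  a (acceleration): m/s²

Multiplying the contributions: [kg] · [m/s²]
Adding exponents of each base unit: kg: 1, m: 1, s: -2
SI base units of force: kg·m/s²

The claimed units kg/m³ (exponents kg: 1, m: -3) do not match the derived units kg·m/s² (exponents kg: 1, m: 1, s: -2), so the claim is incorrect.

Answer: No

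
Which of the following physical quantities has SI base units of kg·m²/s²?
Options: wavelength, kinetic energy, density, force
Checking the SI base units of each option:
  wavelength (λ = v/f): m  ✗
  kinetic energy (E = ½mv²): kg·m²/s²  ✓ matches
  density (ρ = m/V): kg/m³  ✗
  force (F = ma): kg·m/s²  ✗

Only kinetic energy has units kg·m²/s².

Answer: kinetic energy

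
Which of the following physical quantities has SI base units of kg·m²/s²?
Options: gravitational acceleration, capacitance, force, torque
Checking the SI base units of each option:
  gravitational acceleration (g = GM/r²): m/s²  ✗
  capacitance (C = Q/V): s⁴·A²/(kg·m²)  ✗
  force (F = ma): kg·m/s²  ✗
  torque (τ = Fr): kg·m²/s²  ✓ matches

Only torque has units kg·m²/s².

Answer: torque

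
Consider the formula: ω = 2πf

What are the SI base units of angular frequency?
Units of each symbol in ω = 2πf:
  f (frequency): 1/s
  The factor 2π is dimensionless.

Multiplying the contributions: [1/s]
Adding exponents of each base unit: s: -1
SI base units of angular frequency: 1/s

Answer: 1/s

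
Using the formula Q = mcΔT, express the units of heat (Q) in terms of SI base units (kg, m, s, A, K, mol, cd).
Units of each symbol in Q = mcΔT:
  m (mass): kg
  c (specific heat capacity, in J/(kg·K)): m²/(s²·K)
  ΔT (temperature change): K

Multiplying the contributions: [kg] · [m²/(s²·K)] · [K]
Adding exponents of each base unit: kg: 1, m: 2, s: -2
SI base units of heat: kg·m²/s²

Answer: kg·m²/s²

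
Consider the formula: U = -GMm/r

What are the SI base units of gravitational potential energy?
Units of each symbol in U = -GMm/r:
  G (gravitational constant): m³/(kg·s²)
  M (mass): kg
  m (mass): kg
  r (distance): m  → in the denominator, contributes 1/m
  The minus sign does not affect the units.

Multiplying the contributions: [m³/(kg·s²)] · [kg] · [kg] · [1/m]
Adding exponents of each base unit: kg: 1, m: 2, s: -2
SI base units of gravitational potential energy: kg·m²/s²

Answer: kg·m²/s²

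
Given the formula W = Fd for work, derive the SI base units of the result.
Units of each symbol in W = Fd:
  F (force): kg·m/s²
  d (displacement): m

Multiplying the contributions: [kg·m/s²] · [m]
Adding exponents of each base unit: kg: 1, m: 2, s: -2
SI base units of work: kg·m²/s²

Answer: kg·m²/s²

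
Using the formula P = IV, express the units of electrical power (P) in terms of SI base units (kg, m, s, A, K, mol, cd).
Units of each symbol in P = IV:
  I (current): A
  V (voltage, in volts): kg·m²/(s³·A)

Multiplying the contributions: [A] · [kg·m²/(s³·A)]
Adding exponents of each base unit: kg: 1, m: 2, s: -3
SI base units of electrical power: kg·m²/s³

Answer: kg·m²/s³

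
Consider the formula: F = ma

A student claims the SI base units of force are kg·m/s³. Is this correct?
Units of each symbol in F = ma:
  m (mass): kg
  a (acceleration): m/s²

Multiplying the contributions: [kg] · [m/s²]
Adding exponents of each base unit: kg: 1, m: 1, s: -2
SI base units of force: kg·m/s²

The claimed units kg·m/s³ (exponents kg: 1, m: 1, s: -3) do not match the derived units kg·m/s² (exponents kg: 1, m: 1, s: -2), so the claim is incorrect.

Answer: No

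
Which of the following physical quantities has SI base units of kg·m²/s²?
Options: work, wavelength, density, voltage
Checking the SI base units of each option:
  work (W = Fd): kg·m²/s²  ✓ matches
  wavelength (λ = v/f): m  ✗
  density (ρ = m/V): kg/m³  ✗
  voltage (V = IR): kg·m²/(s³·A)  ✗

Only work has units kg·m²/s².

Answer: work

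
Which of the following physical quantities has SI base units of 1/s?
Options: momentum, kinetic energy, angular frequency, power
Checking the SI base units of each option:
  momentum (p = mv): kg·m/s  ✗
  kinetic energy (E = ½mv²): kg·m²/s²  ✗
  angular frequency (ω = 2πf): 1/s  ✓ matches
  power (P = W/t): kg·m²/s³  ✗

Only angular frequency has units 1/s.

Answer: angular frequency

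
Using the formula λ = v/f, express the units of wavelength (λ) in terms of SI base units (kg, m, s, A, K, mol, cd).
Units of each symbol in λ = v/f:
  v (wave speed): m/s
  f (frequency): 1/s  → in the denominator, contributes s

Multiplying the contributions: [m/s] · [s]
Adding exponents of each base unit: m: 1
SI base units of wavelength: m

Answer: m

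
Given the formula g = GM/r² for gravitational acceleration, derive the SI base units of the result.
Units of each symbol in g = GM/r²:
  G (gravitational constant): m³/(kg·s²)
  M (mass): kg
  r (distance): m  → to the power 2 in the denominator, contributes 1/m²

Multiplying the contributions: [m³/(kg·s²)] · [kg] · [1/m²]
Adding exponents of each base unit: m: 1, s: -2
SI base units of gravitational acceleration: m/s²

Answer: m/s²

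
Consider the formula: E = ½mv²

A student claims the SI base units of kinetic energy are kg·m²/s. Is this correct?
Units of each symbol in E = ½mv²:
  m (mass): kg
  v (speed): m/s  → to the power 2, contributes m²/s²
  The factor ½ is dimensionless.

Multiplying the contributions: [kg] · [m²/s²]
Adding exponents of each base unit: kg: 1, m: 2, s: -2
SI base units of kinetic energy: kg·m²/s²

The claimed units kg·m²/s (exponents kg: 1, m: 2, s: -1) do not match the derived units kg·m²/s² (exponents kg: 1, m: 2, s: -2), so the claim is incorrect.

Answer: No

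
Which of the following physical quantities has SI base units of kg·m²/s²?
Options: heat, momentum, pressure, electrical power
Checking the SI base units of each option:
  heat (Q = mcΔT): kg·m²/s²  ✓ matches
  momentum (p = mv): kg·m/s  ✗
  pressure (P = F/A): kg/(m·s²)  ✗
  electrical power (P = IV): kg·m²/s³  ✗

Only heat has units kg·m²/s².

Answer: heat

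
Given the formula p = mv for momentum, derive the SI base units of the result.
Units of each symbol in p = mv:
  m (mass): kg
  v (velocity): m/s

Multiplying the contributions: [kg] · [m/s]
Adding exponents of each base unit: kg: 1, m: 1, s: -1
SI base units of momentum: kg·m/s

Answer: kg·m/s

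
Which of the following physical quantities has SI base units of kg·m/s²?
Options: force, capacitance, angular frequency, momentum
Checking the SI base units of each option:
  force (F = ma): kg·m/s²  ✓ matches
  capacitance (C = Q/V): s⁴·A²/(kg·m²)  ✗
  angular frequency (ω = 2πf): 1/s  ✗
  momentum (p = mv): kg·m/s  ✗

Only force has units kg·m/s².

Answer: force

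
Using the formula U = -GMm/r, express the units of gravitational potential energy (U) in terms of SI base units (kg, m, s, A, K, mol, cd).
Units of each symbol in U = -GMm/r:
  G (gravitational constant): m³/(kg·s²)
  M (mass): kg
  m (mass): kg
  r (distance): m  → in the denominator, contributes 1/m
  The minus sign does not affect the units.

Multiplying the contributions: [m³/(kg·s²)] · [kg] · [kg] · [1/m]
Adding exponents of each base unit: kg: 1, m: 2, s: -2
SI base units of gravitational potential energy: kg·m²/s²

Answer: kg·m²/s²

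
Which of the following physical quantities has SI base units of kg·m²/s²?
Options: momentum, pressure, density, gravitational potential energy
Checking the SI base units of each option:
  momentum (p = mv): kg·m/s  ✗
  pressure (P = F/A): kg/(m·s²)  ✗
  density (ρ = m/V): kg/m³  ✗
  gravitational potential energy (U = -GMm/r): kg·m²/s²  ✓ matches

Only gravitational potential energy has units kg·m²/s².

Answer: gravitational potential energy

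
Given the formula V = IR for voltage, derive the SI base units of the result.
Units of each symbol in V = IR:
  I (current): A
  R (resistance, in ohms): kg·m²/(s³·A²)

Multiplying the contributions: [A] · [kg·m²/(s³·A²)]
Adding exponents of each base unit: kg: 1, m: 2, s: -3, A: -1
SI base units of voltage: kg·m²/(s³·A)

Answer: kg·m²/(s³·A)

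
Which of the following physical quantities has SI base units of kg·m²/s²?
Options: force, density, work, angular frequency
Checking the SI base units of each option:
  force (F = ma): kg·m/s²  ✗
  density (ρ = m/V): kg/m³  ✗
  work (W = Fd): kg·m²/s²  ✓ matches
  angular frequency (ω = 2πf): 1/s  ✗

Only work has units kg·m²/s².

Answer: work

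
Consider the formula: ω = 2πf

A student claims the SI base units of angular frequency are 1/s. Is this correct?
Units of each symbol in ω = 2πf:
  f (frequency): 1/s
  The factor 2π is dimensionless.

Multiplying the contributions: [1/s]
Adding exponents of each base unit: s: -1
SI base units of angular frequency: 1/s

The claimed units 1/s match the derived units, so the claim is correct.

Answer: Yes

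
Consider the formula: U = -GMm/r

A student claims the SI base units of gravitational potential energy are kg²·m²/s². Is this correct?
Units of each symbol in U = -GMm/r:
  G (gravitational constant): m³/(kg·s²)
  M (mass): kg
  m (mass): kg
  r (distance): m  → in the denominator, contributes 1/m
  The minus sign does not affect the units.

Multiplying the contributions: [m³/(kg·s²)] · [kg] · [kg] · [1/m]
Adding exponents of each base unit: kg: 1, m: 2, s: -2
SI base units of gravitational potential energy: kg·m²/s²

The claimed units kg²·m²/s² (exponents kg: 2, m: 2, s: -2) do not match the derived units kg·m²/s² (exponents kg: 1, m: 2, s: -2), so the claim is incorrect.

Answer: No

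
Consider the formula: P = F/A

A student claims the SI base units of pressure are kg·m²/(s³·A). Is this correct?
Units of each symbol in P = F/A:
  F (force): kg·m/s²
  A (area): m²  → in the denominator, contributes 1/m²

Multiplying the contributions: [kg·m/s²] · [1/m²]
Adding exponents of each base unit: kg: 1, m: -1, s: -2
SI base units of pressure: kg/(m·s²)

The claimed units kg·m²/(s³·A) (exponents kg: 1, m: 2, s: -3, A: -1) do not match the derived units kg/(m·s²) (exponents kg: 1, m: -1, s: -2), so the claim is incorrect.

Answer: No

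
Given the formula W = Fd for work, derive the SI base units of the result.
Units of each symbol in W = Fd:
  F (force): kg·m/s²
  d (displacement): m

Multiplying the contributions: [kg·m/s²] · [m]
Adding exponents of each base unit: kg: 1, m: 2, s: -2
SI base units of work: kg·m²/s²

Answer: kg·m²/s²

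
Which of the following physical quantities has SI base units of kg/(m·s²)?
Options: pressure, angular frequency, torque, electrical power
Checking the SI base units of each option:
  pressure (P = F/A): kg/(m·s²)  ✓ matches
  angular frequency (ω = 2πf): 1/s  ✗
  torque (τ = Fr): kg·m²/s²  ✗
  electrical power (P = IV): kg·m²/s³  ✗

Only pressure has units kg/(m·s²).

Answer: pressure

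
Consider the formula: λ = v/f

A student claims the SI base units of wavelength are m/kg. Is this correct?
Units of each symbol in λ = v/f:
  v (wave speed): m/s
  f (frequency): 1/s  → in the denominator, contributes s

Multiplying the contributions: [m/s] · [s]
Adding exponents of each base unit: m: 1
SI base units of wavelength: m

The claimed units m/kg (exponents kg: -1, m: 1) do not match the derived units m (exponents m: 1), so the claim is incorrect.

Answer: No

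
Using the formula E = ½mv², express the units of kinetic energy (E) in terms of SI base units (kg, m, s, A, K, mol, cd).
Units of each symbol in E = ½mv²:
  m (mass): kg
  v (speed): m/s  → to the power 2, contributes m²/s²
  The factor ½ is dimensionless.

Multiplying the contributions: [kg] · [m²/s²]
Adding exponents of each base unit: kg: 1, m: 2, s: -2
SI base units of kinetic energy: kg·m²/s²

Answer: kg·m²/s²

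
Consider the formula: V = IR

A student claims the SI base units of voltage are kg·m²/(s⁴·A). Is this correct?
Units of each symbol in V = IR:
  I (current): A
  R (resistance, in ohms): kg·m²/(s³·A²)

Multiplying the contributions: [A] · [kg·m²/(s³·A²)]
Adding exponents of each base unit: kg: 1, m: 2, s: -3, A: -1
SI base units of voltage: kg·m²/(s³·A)

The claimed units kg·m²/(s⁴·A) (exponents kg: 1, m: 2, s: -4, A: -1) do not match the derived units kg·m²/(s³·A) (exponents kg: 1, m: 2, s: -3, A: -1), so the claim is incorrect.

Answer: No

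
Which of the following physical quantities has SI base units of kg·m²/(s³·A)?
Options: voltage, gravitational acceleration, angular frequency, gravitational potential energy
Checking the SI base units of each option:
  voltage (V = IR): kg·m²/(s³·A)  ✓ matches
  gravitational acceleration (g = GM/r²): m/s²  ✗
  angular frequency (ω = 2πf): 1/s  ✗
  gravitational potential energy (U = -GMm/r): kg·m²/s²  ✗

Only voltage has units kg·m²/(s³·A).

Answer: voltage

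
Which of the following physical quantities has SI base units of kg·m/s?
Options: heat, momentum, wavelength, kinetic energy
Checking the SI base units of each option:
  heat (Q = mcΔT): kg·m²/s²  ✗
  momentum (p = mv): kg·m/s  ✓ matches
  wavelength (λ = v/f): m  ✗
  kinetic energy (E = ½mv²): kg·m²/s²  ✗

Only momentum has units kg·m/s.

Answer: momentum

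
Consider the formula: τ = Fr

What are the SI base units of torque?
Units of each symbol in τ = Fr:
  F (force): kg·m/s²
  r (lever arm): m

Multiplying the contributions: [kg·m/s²] · [m]
Adding exponents of each base unit: kg: 1, m: 2, s: -2
SI base units of torque: kg·m²/s²

Answer: kg·m²/s²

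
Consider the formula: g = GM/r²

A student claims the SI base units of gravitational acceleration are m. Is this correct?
Units of each symbol in g = GM/r²:
  G (gravitational constant): m³/(kg·s²)
  M (mass): kg
  r (distance): m  → to the power 2 in the denominator, contributes 1/m²

Multiplying the contributions: [m³/(kg·s²)] · [kg] · [1/m²]
Adding exponents of each base unit: m: 1, s: -2
SI base units of gravitational acceleration: m/s²

The claimed units m (exponents m: 1) do not match the derived units m/s² (exponents m: 1, s: -2), so the claim is incorrect.

Answer: No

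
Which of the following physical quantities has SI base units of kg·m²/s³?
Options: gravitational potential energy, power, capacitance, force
Checking the SI base units of each option:
  gravitational potential energy (U = -GMm/r): kg·m²/s²  ✗
  power (P = W/t): kg·m²/s³  ✓ matches
  capacitance (C = Q/V): s⁴·A²/(kg·m²)  ✗
  force (F = ma): kg·m/s²  ✗

Only power has units kg·m²/s³.

Answer: power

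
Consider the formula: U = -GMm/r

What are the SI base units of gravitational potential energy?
Units of each symbol in U = -GMm/r:
  G (gravitational constant): m³/(kg·s²)
  M (mass): kg
  m (mass): kg
  r (distance): m  → in the denominator, contributes 1/m
  The minus sign does not affect the units.

Multiplying the contributions: [m³/(kg·s²)] · [kg] · [kg] · [1/m]
Adding exponents of each base unit: kg: 1, m: 2, s: -2
SI base units of gravitational potential energy: kg·m²/s²

Answer: kg·m²/s²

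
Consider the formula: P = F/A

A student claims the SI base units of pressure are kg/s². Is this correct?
Units of each symbol in P = F/A:
  F (force): kg·m/s²
  A (area): m²  → in the denominator, contributes 1/m²

Multiplying the contributions: [kg·m/s²] · [1/m²]
Adding exponents of each base unit: kg: 1, m: -1, s: -2
SI base units of pressure: kg/(m·s²)

The claimed units kg/s² (exponents kg: 1, s: -2) do not match the derived units kg/(m·s²) (exponents kg: 1, m: -1, s: -2), so the claim is incorrect.

Answer: No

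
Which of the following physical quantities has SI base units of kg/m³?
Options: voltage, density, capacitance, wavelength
Checking the SI base units of each option:
  voltage (V = IR): kg·m²/(s³·A)  ✗
  density (ρ = m/V): kg/m³  ✓ matches
  capacitance (C = Q/V): s⁴·A²/(kg·m²)  ✗
  wavelength (λ = v/f): m  ✗

Only density has units kg/m³.

Answer: density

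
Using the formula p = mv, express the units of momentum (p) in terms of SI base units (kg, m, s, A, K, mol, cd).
Units of each symbol in p = mv:
  m (mass): kg
  v (velocity): m/s

Multiplying the contributions: [kg] · [m/s]
Adding exponents of each base unit: kg: 1, m: 1, s: -1
SI base units of momentum: kg·m/s

Answer: kg·m/s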